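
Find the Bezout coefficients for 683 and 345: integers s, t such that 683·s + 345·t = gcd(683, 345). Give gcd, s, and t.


Euclidean algorithm on (683, 345) — divide until remainder is 0:
  683 = 1 · 345 + 338
  345 = 1 · 338 + 7
  338 = 48 · 7 + 2
  7 = 3 · 2 + 1
  2 = 2 · 1 + 0
gcd(683, 345) = 1.
Track Bezout coefficients alongside the remainders: start with r₀ = 683 = a·1 + b·0 (s = 1, t = 0) and r₁ = 345 = a·0 + b·1 (s = 0, t = 1); each new remainder r_{k+1} = r_{k-1} − q_k·r_k inherits s_{k+1} = s_{k-1} − q_k·s_k, t_{k+1} = t_{k-1} − q_k·t_k, so r_k = a·s_k + b·t_k at every step:
  q = 1: r = 338, s = 1 − 1·0 = 1, t = 0 − 1·1 = -1  (check: 683·1 + 345·(-1) = 338)
  q = 1: r = 7, s = 0 − 1·1 = -1, t = 1 − 1·(-1) = 2  (check: 683·(-1) + 345·2 = 7)
  q = 48: r = 2, s = 1 − 48·(-1) = 49, t = -1 − 48·2 = -97  (check: 683·49 + 345·(-97) = 2)
  q = 3: r = 1, s = -1 − 3·49 = -148, t = 2 − 3·(-97) = 293  (check: 683·(-148) + 345·293 = 1)
The row with r = 1 (the gcd) gives the Bezout coefficients s = -148, t = 293.
Result: 683 · (-148) + 345 · (293) = 1.

gcd(683, 345) = 1; s = -148, t = 293 (check: 683·(-148) + 345·293 = 1).


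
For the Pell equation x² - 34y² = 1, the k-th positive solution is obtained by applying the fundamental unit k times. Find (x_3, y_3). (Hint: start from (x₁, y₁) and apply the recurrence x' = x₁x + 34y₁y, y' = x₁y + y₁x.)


Step 1: Find the fundamental solution (x₁, y₁) of x² - 34y² = 1.
  Expand √34 as a continued fraction. a₀ = ⌊√34⌋ = 5; iterate m_{k+1} = d_k·a_k − m_k, d_{k+1} = (34 − m_{k+1}²)/d_k, a_{k+1} = ⌊(a₀ + m_{k+1})/d_{k+1}⌋ (starting m₀ = 0, d₀ = 1), with convergents p_k = a_k·p_{k-1} + p_{k-2}, q_k = a_k·q_{k-1} + q_{k-2} (p₋₁ = 1, q₋₁ = 0):
  k = 0: a₀ = 5; p₀/q₀ = 5/1; p₀² − 34·q₀² = 25 − 34 = -9.
  k = 1: m = 5, d = 9, a = ⌊(5 + 5)/9⌋ = 1; p/q = (1·5 + 1)/(1·1 + 0) = 6/1; p² − 34·q² = 36 − 34 = 2.
  k = 2: m = 4, d = 2, a = ⌊(5 + 4)/2⌋ = 4; p/q = (4·6 + 5)/(4·1 + 1) = 29/5; p² − 34·q² = 841 − 850 = -9.
  k = 3: m = 4, d = 9, a = ⌊(5 + 4)/9⌋ = 1; p/q = (1·29 + 6)/(1·5 + 1) = 35/6; p² − 34·q² = 1225 − 1224 = 1.
  The first convergent with p² − 34·q² = 1 gives the fundamental solution (x₁, y₁) = (35, 6).
Step 2: Apply the recurrence (x_{n+1}, y_{n+1}) = (x₁x_n + 34y₁y_n, x₁y_n + y₁x_n) repeatedly.
  From (x_1, y_1) = (35, 6): x_2 = 35·35 + 34·6·6 = 2449; y_2 = 35·6 + 6·35 = 420.
  From (x_2, y_2) = (2449, 420): x_3 = 35·2449 + 34·6·420 = 171395; y_3 = 35·420 + 6·2449 = 29394.
Step 3: Verify x_3² - 34·y_3² = 29376246025 - 29376246024 = 1 (should be 1). ✓

(x_1, y_1) = (35, 6); (x_3, y_3) = (171395, 29394).


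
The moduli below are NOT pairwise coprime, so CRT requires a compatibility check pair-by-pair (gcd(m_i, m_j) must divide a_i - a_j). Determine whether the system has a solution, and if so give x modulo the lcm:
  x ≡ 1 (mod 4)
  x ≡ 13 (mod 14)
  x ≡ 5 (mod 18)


Moduli 4, 14, 18 are not pairwise coprime, so CRT works modulo lcm(m_i) when all pairwise compatibility conditions hold.
Pairwise compatibility: gcd(m_i, m_j) must divide a_i - a_j for every pair.
Merge one congruence at a time:
  Start: x ≡ 1 (mod 4).
  Combine with x ≡ 13 (mod 14): gcd(4, 14) = 2; 13 - 1 = 12, which IS divisible by 2, so compatible.
    Write x = 1 + 4·t and substitute into x ≡ 13 (mod 14): 4·t ≡ 13 − 1 = 12 (mod 14).
    Divide the congruence (and modulus) by g = 2: 2·t ≡ 6 (mod 7).
    The inverse of 2 mod 7 is 4 (since 2·4 = 8 = 1·7 + 1), so t ≡ 4·6 = 24 ≡ 3 (mod 7).
    Then x = 1 + 4·3 = 13, valid modulo lcm(4, 14) = 28: x ≡ 13 (mod 28).
  Combine with x ≡ 5 (mod 18): gcd(28, 18) = 2; 5 - 13 = -8, which IS divisible by 2, so compatible.
    Write x = 13 + 28·t and substitute into x ≡ 5 (mod 18): 28·t ≡ 5 − 13 = -8 (mod 18).
    Divide the congruence (and modulus) by g = 2: 14·t ≡ -4 (mod 9).
    Reduce coefficients mod 9: 5·t ≡ 5 (mod 9).
    The inverse of 5 mod 9 is 2 (since 5·2 = 10 = 1·9 + 1), so t ≡ 2·5 = 10 ≡ 1 (mod 9).
    Then x = 13 + 28·1 = 41, valid modulo lcm(28, 18) = 252: x ≡ 41 (mod 252).
Verify: 41 mod 4 = 1, 41 mod 14 = 13, 41 mod 18 = 5.

x ≡ 41 (mod 252).


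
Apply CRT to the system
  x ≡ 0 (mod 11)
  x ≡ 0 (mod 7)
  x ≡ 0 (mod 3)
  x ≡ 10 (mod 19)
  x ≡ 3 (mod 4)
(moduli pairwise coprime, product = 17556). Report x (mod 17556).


Product of moduli M = 11 · 7 · 3 · 19 · 4 = 17556.
Merge one congruence at a time:
  Start: x ≡ 0 (mod 11).
  Combine with x ≡ 0 (mod 7); new modulus lcm = 77.
    Write x = 0 + 11·t and substitute into x ≡ 0 (mod 7): 11·t ≡ 0 − 0 = 0 (mod 7).
    Reduce coefficients mod 7: 4·t ≡ 0 (mod 7).
    The inverse of 4 mod 7 is 2 (since 4·2 = 8 = 1·7 + 1), so t ≡ 2·0 = 0 ≡ 0 (mod 7).
    Then x = 0 + 11·0 = 0, valid modulo lcm(11, 7) = 77: x ≡ 0 (mod 77).
  Combine with x ≡ 0 (mod 3); new modulus lcm = 231.
    Write x = 0 + 77·t and substitute into x ≡ 0 (mod 3): 77·t ≡ 0 − 0 = 0 (mod 3).
    Reduce coefficients mod 3: 2·t ≡ 0 (mod 3).
    The inverse of 2 mod 3 is 2 (since 2·2 = 4 = 1·3 + 1), so t ≡ 2·0 = 0 ≡ 0 (mod 3).
    Then x = 0 + 77·0 = 0, valid modulo lcm(77, 3) = 231: x ≡ 0 (mod 231).
  Combine with x ≡ 10 (mod 19); new modulus lcm = 4389.
    Write x = 0 + 231·t and substitute into x ≡ 10 (mod 19): 231·t ≡ 10 − 0 = 10 (mod 19).
    Reduce coefficients mod 19: 3·t ≡ 10 (mod 19).
    The inverse of 3 mod 19 is 13 (since 3·13 = 39 = 2·19 + 1), so t ≡ 13·10 = 130 ≡ 16 (mod 19).
    Then x = 0 + 231·16 = 3696, valid modulo lcm(231, 19) = 4389: x ≡ 3696 (mod 4389).
  Combine with x ≡ 3 (mod 4); new modulus lcm = 17556.
    Write x = 3696 + 4389·t and substitute into x ≡ 3 (mod 4): 4389·t ≡ 3 − 3696 = -3693 (mod 4).
    Reduce coefficients mod 4: 1·t ≡ 3 (mod 4).
    So t ≡ 3 (mod 4).
    Then x = 3696 + 4389·3 = 16863, valid modulo lcm(4389, 4) = 17556: x ≡ 16863 (mod 17556).
Verify against each original: 16863 mod 11 = 0, 16863 mod 7 = 0, 16863 mod 3 = 0, 16863 mod 19 = 10, 16863 mod 4 = 3.

x ≡ 16863 (mod 17556).


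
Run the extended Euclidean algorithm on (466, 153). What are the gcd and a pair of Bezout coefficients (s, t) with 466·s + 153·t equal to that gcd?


Euclidean algorithm on (466, 153) — divide until remainder is 0:
  466 = 3 · 153 + 7
  153 = 21 · 7 + 6
  7 = 1 · 6 + 1
  6 = 6 · 1 + 0
gcd(466, 153) = 1.
Track Bezout coefficients alongside the remainders: start with r₀ = 466 = a·1 + b·0 (s = 1, t = 0) and r₁ = 153 = a·0 + b·1 (s = 0, t = 1); each new remainder r_{k+1} = r_{k-1} − q_k·r_k inherits s_{k+1} = s_{k-1} − q_k·s_k, t_{k+1} = t_{k-1} − q_k·t_k, so r_k = a·s_k + b·t_k at every step:
  q = 3: r = 7, s = 1 − 3·0 = 1, t = 0 − 3·1 = -3  (check: 466·1 + 153·(-3) = 7)
  q = 21: r = 6, s = 0 − 21·1 = -21, t = 1 − 21·(-3) = 64  (check: 466·(-21) + 153·64 = 6)
  q = 1: r = 1, s = 1 − 1·(-21) = 22, t = -3 − 1·64 = -67  (check: 466·22 + 153·(-67) = 1)
The row with r = 1 (the gcd) gives the Bezout coefficients s = 22, t = -67.
Result: 466 · (22) + 153 · (-67) = 1.

gcd(466, 153) = 1; s = 22, t = -67 (check: 466·22 + 153·(-67) = 1).


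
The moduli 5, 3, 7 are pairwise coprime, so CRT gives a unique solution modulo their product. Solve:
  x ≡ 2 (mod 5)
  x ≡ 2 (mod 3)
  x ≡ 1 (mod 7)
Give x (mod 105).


Moduli 5, 3, 7 are pairwise coprime; by CRT there is a unique solution modulo M = 5 · 3 · 7 = 105.
Solve pairwise, accumulating the modulus:
  Start with x ≡ 2 (mod 5).
  Combine with x ≡ 2 (mod 3): since gcd(5, 3) = 1, we get a unique residue mod 15.
    Write x = 2 + 5·t and substitute into x ≡ 2 (mod 3): 5·t ≡ 2 − 2 = 0 (mod 3).
    Reduce coefficients mod 3: 2·t ≡ 0 (mod 3).
    The inverse of 2 mod 3 is 2 (since 2·2 = 4 = 1·3 + 1), so t ≡ 2·0 = 0 ≡ 0 (mod 3).
    Then x = 2 + 5·0 = 2, valid modulo lcm(5, 3) = 15: x ≡ 2 (mod 15).
  Combine with x ≡ 1 (mod 7): since gcd(15, 7) = 1, we get a unique residue mod 105.
    Write x = 2 + 15·t and substitute into x ≡ 1 (mod 7): 15·t ≡ 1 − 2 = -1 (mod 7).
    Reduce coefficients mod 7: 1·t ≡ 6 (mod 7).
    So t ≡ 6 (mod 7).
    Then x = 2 + 15·6 = 92, valid modulo lcm(15, 7) = 105: x ≡ 92 (mod 105).
Verify: 92 mod 5 = 2 ✓, 92 mod 3 = 2 ✓, 92 mod 7 = 1 ✓.

x ≡ 92 (mod 105).


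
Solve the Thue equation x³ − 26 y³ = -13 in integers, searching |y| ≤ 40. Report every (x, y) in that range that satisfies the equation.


The equation is x³ - 26y³ = -13. For fixed y, x³ = 26·y³ − 13, so a solution requires the RHS to be a perfect cube.
Strategy: iterate y from -40 to 40, compute RHS = 26·y³ − 13, and check whether it is a (positive or negative) perfect cube.
Check small values of y:
  y = 0: RHS = -13 is not a perfect cube.
  y = 1: RHS = 13 is not a perfect cube.
  y = -1: RHS = -39 is not a perfect cube.
  y = 2: RHS = 195 is not a perfect cube.
  y = -2: RHS = -221 is not a perfect cube.
  y = 3: RHS = 689 is not a perfect cube.
  y = -3: RHS = -715 is not a perfect cube.
Continuing the search up to |y| = 40 finds no solutions either.
No (x, y) in the scanned range satisfies the equation.

No integer solutions with |y| ≤ 40.


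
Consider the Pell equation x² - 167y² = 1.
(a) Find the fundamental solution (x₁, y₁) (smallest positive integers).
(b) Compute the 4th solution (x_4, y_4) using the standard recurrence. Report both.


Step 1: Find the fundamental solution (x₁, y₁) of x² - 167y² = 1.
  Expand √167 as a continued fraction. a₀ = ⌊√167⌋ = 12; iterate m_{k+1} = d_k·a_k − m_k, d_{k+1} = (167 − m_{k+1}²)/d_k, a_{k+1} = ⌊(a₀ + m_{k+1})/d_{k+1}⌋ (starting m₀ = 0, d₀ = 1), with convergents p_k = a_k·p_{k-1} + p_{k-2}, q_k = a_k·q_{k-1} + q_{k-2} (p₋₁ = 1, q₋₁ = 0):
  k = 0: a₀ = 12; p₀/q₀ = 12/1; p₀² − 167·q₀² = 144 − 167 = -23.
  k = 1: m = 12, d = 23, a = ⌊(12 + 12)/23⌋ = 1; p/q = (1·12 + 1)/(1·1 + 0) = 13/1; p² − 167·q² = 169 − 167 = 2.
  k = 2: m = 11, d = 2, a = ⌊(12 + 11)/2⌋ = 11; p/q = (11·13 + 12)/(11·1 + 1) = 155/12; p² − 167·q² = 24025 − 24048 = -23.
  k = 3: m = 11, d = 23, a = ⌊(12 + 11)/23⌋ = 1; p/q = (1·155 + 13)/(1·12 + 1) = 168/13; p² − 167·q² = 28224 − 28223 = 1.
  The first convergent with p² − 167·q² = 1 gives the fundamental solution (x₁, y₁) = (168, 13).
Step 2: Apply the recurrence (x_{n+1}, y_{n+1}) = (x₁x_n + 167y₁y_n, x₁y_n + y₁x_n) repeatedly.
  From (x_1, y_1) = (168, 13): x_2 = 168·168 + 167·13·13 = 56447; y_2 = 168·13 + 13·168 = 4368.
  From (x_2, y_2) = (56447, 4368): x_3 = 168·56447 + 167·13·4368 = 18966024; y_3 = 168·4368 + 13·56447 = 1467635.
  From (x_3, y_3) = (18966024, 1467635): x_4 = 168·18966024 + 167·13·1467635 = 6372527617; y_4 = 168·1467635 + 13·18966024 = 493120992.
Step 3: Verify x_4² - 167·y_4² = 40609108229427698689 - 40609108229427698688 = 1 (should be 1). ✓

(x_1, y_1) = (168, 13); (x_4, y_4) = (6372527617, 493120992).


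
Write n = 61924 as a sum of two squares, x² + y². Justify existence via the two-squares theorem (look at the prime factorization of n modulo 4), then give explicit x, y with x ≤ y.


Step 1: Factor n = 61924 = 2^2 · 113 · 137.
Step 2: Check the mod-4 condition on each prime factor: 2 = 2 (special); 113 ≡ 1 (mod 4), exponent 1; 137 ≡ 1 (mod 4), exponent 1.
All primes ≡ 3 (mod 4) appear to even exponent (or don't appear), so by the two-squares theorem n IS expressible as a sum of two squares.
Step 3: Build a representation. Group n = k² · m with k = 2 and m = 113 · 137 = 15481 (a product of primes ≡ 1 (mod 4)); a representation of m scales to one of n via (k·x)² + (k·y)² = k²(x² + y²). Each prime p ≡ 1 (mod 4) is itself a sum of two squares; find a² by testing p − a² for a perfect square:
  113: 113 − 1² = 112, 113 − 2² = 109, 113 − 3² = 104, 113 − 4² = 97, 113 − 5² = 88, 113 − 6² = 77, 113 − 7² = 64 = 8² ⇒ 113 = 7² + 8².
  137: 137 − 1² = 136, 137 − 2² = 133, 137 − 3² = 128, 137 − 4² = 121 = 11² ⇒ 137 = 4² + 11².
  Combine using the Brahmagupta–Fibonacci identity (a² + b²)(c² + d²) = (ac − bd)² + (ad + bc)² = (ac + bd)² + (ad − bc)²:
  113 · 137 = 15481: from (7² + 8²)(4² + 11²), take (7·4 − 8·11, 7·11 + 8·4) = (28 − 88, 77 + 32) = (-60, 109); dropping signs (only squares matter) gives (60, 109); check 60² + 109² = 3600 + 11881 = 15481 ✓.
  Scale by k = 2: (2·60, 2·109) = (120, 218).
Step 4: Order so x ≤ y and verify: 120² + 218² = 14400 + 47524 = 61924 = n. ✓

n = 61924 = 120² + 218² (one valid representation with x ≤ y).


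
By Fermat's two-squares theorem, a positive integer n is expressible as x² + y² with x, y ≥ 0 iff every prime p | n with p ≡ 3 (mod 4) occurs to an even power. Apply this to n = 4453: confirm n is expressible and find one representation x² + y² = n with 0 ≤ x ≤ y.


Step 1: Factor n = 4453 = 61 · 73.
Step 2: Check the mod-4 condition on each prime factor: 61 ≡ 1 (mod 4), exponent 1; 73 ≡ 1 (mod 4), exponent 1.
All primes ≡ 3 (mod 4) appear to even exponent (or don't appear), so by the two-squares theorem n IS expressible as a sum of two squares.
Step 3: Build a representation. Here n = 61 · 73 is a product of primes ≡ 1 (mod 4). Each prime p ≡ 1 (mod 4) is itself a sum of two squares; find a² by testing p − a² for a perfect square:
  61: 61 − 1² = 60, 61 − 2² = 57, 61 − 3² = 52, 61 − 4² = 45, 61 − 5² = 36 = 6² ⇒ 61 = 5² + 6².
  73: 73 − 1² = 72, 73 − 2² = 69, 73 − 3² = 64 = 8² ⇒ 73 = 3² + 8².
  Combine using the Brahmagupta–Fibonacci identity (a² + b²)(c² + d²) = (ac − bd)² + (ad + bc)² = (ac + bd)² + (ad − bc)²:
  61 · 73 = 4453: from (5² + 6²)(3² + 8²), take (5·3 − 6·8, 5·8 + 6·3) = (15 − 48, 40 + 18) = (-33, 58); dropping signs (only squares matter) gives (33, 58); check 33² + 58² = 1089 + 3364 = 4453 ✓.
Step 4: Order so x ≤ y and verify: 33² + 58² = 1089 + 3364 = 4453 = n. ✓

n = 4453 = 33² + 58² (one valid representation with x ≤ y).


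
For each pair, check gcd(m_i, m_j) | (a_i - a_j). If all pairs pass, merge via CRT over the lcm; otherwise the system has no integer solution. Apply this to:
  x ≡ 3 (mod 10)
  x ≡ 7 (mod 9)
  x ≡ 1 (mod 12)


Moduli 10, 9, 12 are not pairwise coprime, so CRT works modulo lcm(m_i) when all pairwise compatibility conditions hold.
Pairwise compatibility: gcd(m_i, m_j) must divide a_i - a_j for every pair.
Merge one congruence at a time:
  Start: x ≡ 3 (mod 10).
  Combine with x ≡ 7 (mod 9): gcd(10, 9) = 1; 7 - 3 = 4, which IS divisible by 1, so compatible.
    Write x = 3 + 10·t and substitute into x ≡ 7 (mod 9): 10·t ≡ 7 − 3 = 4 (mod 9).
    Reduce coefficients mod 9: 1·t ≡ 4 (mod 9).
    So t ≡ 4 (mod 9).
    Then x = 3 + 10·4 = 43, valid modulo lcm(10, 9) = 90: x ≡ 43 (mod 90).
  Combine with x ≡ 1 (mod 12): gcd(90, 12) = 6; 1 - 43 = -42, which IS divisible by 6, so compatible.
    Write x = 43 + 90·t and substitute into x ≡ 1 (mod 12): 90·t ≡ 1 − 43 = -42 (mod 12).
    Divide the congruence (and modulus) by g = 6: 15·t ≡ -7 (mod 2).
    Reduce coefficients mod 2: 1·t ≡ 1 (mod 2).
    So t ≡ 1 (mod 2).
    Then x = 43 + 90·1 = 133, valid modulo lcm(90, 12) = 180: x ≡ 133 (mod 180).
Verify: 133 mod 10 = 3, 133 mod 9 = 7, 133 mod 12 = 1.

x ≡ 133 (mod 180).


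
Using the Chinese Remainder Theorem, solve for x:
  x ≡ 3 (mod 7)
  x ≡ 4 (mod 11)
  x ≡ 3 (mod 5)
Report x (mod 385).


Moduli 7, 11, 5 are pairwise coprime; by CRT there is a unique solution modulo M = 7 · 11 · 5 = 385.
Solve pairwise, accumulating the modulus:
  Start with x ≡ 3 (mod 7).
  Combine with x ≡ 4 (mod 11): since gcd(7, 11) = 1, we get a unique residue mod 77.
    Write x = 3 + 7·t and substitute into x ≡ 4 (mod 11): 7·t ≡ 4 − 3 = 1 (mod 11).
    The inverse of 7 mod 11 is 8 (since 7·8 = 56 = 5·11 + 1), so t ≡ 8·1 = 8 ≡ 8 (mod 11).
    Then x = 3 + 7·8 = 59, valid modulo lcm(7, 11) = 77: x ≡ 59 (mod 77).
  Combine with x ≡ 3 (mod 5): since gcd(77, 5) = 1, we get a unique residue mod 385.
    Write x = 59 + 77·t and substitute into x ≡ 3 (mod 5): 77·t ≡ 3 − 59 = -56 (mod 5).
    Reduce coefficients mod 5: 2·t ≡ 4 (mod 5).
    The inverse of 2 mod 5 is 3 (since 2·3 = 6 = 1·5 + 1), so t ≡ 3·4 = 12 ≡ 2 (mod 5).
    Then x = 59 + 77·2 = 213, valid modulo lcm(77, 5) = 385: x ≡ 213 (mod 385).
Verify: 213 mod 7 = 3 ✓, 213 mod 11 = 4 ✓, 213 mod 5 = 3 ✓.

x ≡ 213 (mod 385).


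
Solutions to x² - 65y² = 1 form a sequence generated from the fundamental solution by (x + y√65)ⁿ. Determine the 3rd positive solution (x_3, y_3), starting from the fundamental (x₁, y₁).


Step 1: Find the fundamental solution (x₁, y₁) of x² - 65y² = 1.
  Expand √65 as a continued fraction. a₀ = ⌊√65⌋ = 8; iterate m_{k+1} = d_k·a_k − m_k, d_{k+1} = (65 − m_{k+1}²)/d_k, a_{k+1} = ⌊(a₀ + m_{k+1})/d_{k+1}⌋ (starting m₀ = 0, d₀ = 1), with convergents p_k = a_k·p_{k-1} + p_{k-2}, q_k = a_k·q_{k-1} + q_{k-2} (p₋₁ = 1, q₋₁ = 0):
  k = 0: a₀ = 8; p₀/q₀ = 8/1; p₀² − 65·q₀² = 64 − 65 = -1.
  k = 1: m = 8, d = 1, a = ⌊(8 + 8)/1⌋ = 16; p/q = (16·8 + 1)/(16·1 + 0) = 129/16; p² − 65·q² = 16641 − 16640 = 1.
  The first convergent with p² − 65·q² = 1 gives the fundamental solution (x₁, y₁) = (129, 16).
Step 2: Apply the recurrence (x_{n+1}, y_{n+1}) = (x₁x_n + 65y₁y_n, x₁y_n + y₁x_n) repeatedly.
  From (x_1, y_1) = (129, 16): x_2 = 129·129 + 65·16·16 = 33281; y_2 = 129·16 + 16·129 = 4128.
  From (x_2, y_2) = (33281, 4128): x_3 = 129·33281 + 65·16·4128 = 8586369; y_3 = 129·4128 + 16·33281 = 1065008.
Step 3: Verify x_3² - 65·y_3² = 73725732604161 - 73725732604160 = 1 (should be 1). ✓

(x_1, y_1) = (129, 16); (x_3, y_3) = (8586369, 1065008).


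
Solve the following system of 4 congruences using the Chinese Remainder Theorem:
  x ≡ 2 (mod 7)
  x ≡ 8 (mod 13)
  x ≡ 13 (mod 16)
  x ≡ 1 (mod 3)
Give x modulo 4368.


Product of moduli M = 7 · 13 · 16 · 3 = 4368.
Merge one congruence at a time:
  Start: x ≡ 2 (mod 7).
  Combine with x ≡ 8 (mod 13); new modulus lcm = 91.
    Write x = 2 + 7·t and substitute into x ≡ 8 (mod 13): 7·t ≡ 8 − 2 = 6 (mod 13).
    The inverse of 7 mod 13 is 2 (since 7·2 = 14 = 1·13 + 1), so t ≡ 2·6 = 12 ≡ 12 (mod 13).
    Then x = 2 + 7·12 = 86, valid modulo lcm(7, 13) = 91: x ≡ 86 (mod 91).
  Combine with x ≡ 13 (mod 16); new modulus lcm = 1456.
    Write x = 86 + 91·t and substitute into x ≡ 13 (mod 16): 91·t ≡ 13 − 86 = -73 (mod 16).
    Reduce coefficients mod 16: 11·t ≡ 7 (mod 16).
    The inverse of 11 mod 16 is 3 (since 11·3 = 33 = 2·16 + 1), so t ≡ 3·7 = 21 ≡ 5 (mod 16).
    Then x = 86 + 91·5 = 541, valid modulo lcm(91, 16) = 1456: x ≡ 541 (mod 1456).
  Combine with x ≡ 1 (mod 3); new modulus lcm = 4368.
    Write x = 541 + 1456·t and substitute into x ≡ 1 (mod 3): 1456·t ≡ 1 − 541 = -540 (mod 3).
    Reduce coefficients mod 3: 1·t ≡ 0 (mod 3).
    So t ≡ 0 (mod 3).
    Then x = 541 + 1456·0 = 541, valid modulo lcm(1456, 3) = 4368: x ≡ 541 (mod 4368).
Verify against each original: 541 mod 7 = 2, 541 mod 13 = 8, 541 mod 16 = 13, 541 mod 3 = 1.

x ≡ 541 (mod 4368).


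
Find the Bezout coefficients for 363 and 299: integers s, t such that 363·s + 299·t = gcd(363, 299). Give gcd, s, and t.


Euclidean algorithm on (363, 299) — divide until remainder is 0:
  363 = 1 · 299 + 64
  299 = 4 · 64 + 43
  64 = 1 · 43 + 21
  43 = 2 · 21 + 1
  21 = 21 · 1 + 0
gcd(363, 299) = 1.
Track Bezout coefficients alongside the remainders: start with r₀ = 363 = a·1 + b·0 (s = 1, t = 0) and r₁ = 299 = a·0 + b·1 (s = 0, t = 1); each new remainder r_{k+1} = r_{k-1} − q_k·r_k inherits s_{k+1} = s_{k-1} − q_k·s_k, t_{k+1} = t_{k-1} − q_k·t_k, so r_k = a·s_k + b·t_k at every step:
  q = 1: r = 64, s = 1 − 1·0 = 1, t = 0 − 1·1 = -1  (check: 363·1 + 299·(-1) = 64)
  q = 4: r = 43, s = 0 − 4·1 = -4, t = 1 − 4·(-1) = 5  (check: 363·(-4) + 299·5 = 43)
  q = 1: r = 21, s = 1 − 1·(-4) = 5, t = -1 − 1·5 = -6  (check: 363·5 + 299·(-6) = 21)
  q = 2: r = 1, s = -4 − 2·5 = -14, t = 5 − 2·(-6) = 17  (check: 363·(-14) + 299·17 = 1)
The row with r = 1 (the gcd) gives the Bezout coefficients s = -14, t = 17.
Result: 363 · (-14) + 299 · (17) = 1.

gcd(363, 299) = 1; s = -14, t = 17 (check: 363·(-14) + 299·17 = 1).


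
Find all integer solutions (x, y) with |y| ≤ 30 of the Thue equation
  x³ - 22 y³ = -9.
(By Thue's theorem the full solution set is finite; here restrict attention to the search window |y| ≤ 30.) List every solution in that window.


The equation is x³ - 22y³ = -9. For fixed y, x³ = 22·y³ − 9, so a solution requires the RHS to be a perfect cube.
Strategy: iterate y from -30 to 30, compute RHS = 22·y³ − 9, and check whether it is a (positive or negative) perfect cube.
Check small values of y:
  y = 0: RHS = -9 is not a perfect cube.
  y = 1: RHS = 13 is not a perfect cube.
  y = -1: RHS = -31 is not a perfect cube.
  y = 2: RHS = 167 is not a perfect cube.
  y = -2: RHS = -185 is not a perfect cube.
  y = 3: RHS = 585 is not a perfect cube.
  y = -3: RHS = -603 is not a perfect cube.
Continuing the search up to |y| = 30 finds no solutions either.
No (x, y) in the scanned range satisfies the equation.

No integer solutions with |y| ≤ 30.


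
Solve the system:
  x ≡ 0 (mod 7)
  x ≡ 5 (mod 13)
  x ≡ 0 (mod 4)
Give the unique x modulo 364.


Moduli 7, 13, 4 are pairwise coprime; by CRT there is a unique solution modulo M = 7 · 13 · 4 = 364.
Solve pairwise, accumulating the modulus:
  Start with x ≡ 0 (mod 7).
  Combine with x ≡ 5 (mod 13): since gcd(7, 13) = 1, we get a unique residue mod 91.
    Write x = 0 + 7·t and substitute into x ≡ 5 (mod 13): 7·t ≡ 5 − 0 = 5 (mod 13).
    The inverse of 7 mod 13 is 2 (since 7·2 = 14 = 1·13 + 1), so t ≡ 2·5 = 10 ≡ 10 (mod 13).
    Then x = 0 + 7·10 = 70, valid modulo lcm(7, 13) = 91: x ≡ 70 (mod 91).
  Combine with x ≡ 0 (mod 4): since gcd(91, 4) = 1, we get a unique residue mod 364.
    Write x = 70 + 91·t and substitute into x ≡ 0 (mod 4): 91·t ≡ 0 − 70 = -70 (mod 4).
    Reduce coefficients mod 4: 3·t ≡ 2 (mod 4).
    The inverse of 3 mod 4 is 3 (since 3·3 = 9 = 2·4 + 1), so t ≡ 3·2 = 6 ≡ 2 (mod 4).
    Then x = 70 + 91·2 = 252, valid modulo lcm(91, 4) = 364: x ≡ 252 (mod 364).
Verify: 252 mod 7 = 0 ✓, 252 mod 13 = 5 ✓, 252 mod 4 = 0 ✓.

x ≡ 252 (mod 364).


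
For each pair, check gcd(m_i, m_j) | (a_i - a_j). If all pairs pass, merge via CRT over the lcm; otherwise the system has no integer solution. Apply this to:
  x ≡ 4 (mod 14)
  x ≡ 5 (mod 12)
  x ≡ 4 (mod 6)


Moduli 14, 12, 6 are not pairwise coprime, so CRT works modulo lcm(m_i) when all pairwise compatibility conditions hold.
Pairwise compatibility: gcd(m_i, m_j) must divide a_i - a_j for every pair.
Merge one congruence at a time:
  Start: x ≡ 4 (mod 14).
  Combine with x ≡ 5 (mod 12): gcd(14, 12) = 2, and 5 - 4 = 1 is NOT divisible by 2.
    ⇒ system is inconsistent (no integer solution).

No solution (the system is inconsistent).


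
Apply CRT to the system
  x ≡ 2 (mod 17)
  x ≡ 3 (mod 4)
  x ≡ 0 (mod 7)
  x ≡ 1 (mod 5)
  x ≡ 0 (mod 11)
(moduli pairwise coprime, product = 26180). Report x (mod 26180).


Product of moduli M = 17 · 4 · 7 · 5 · 11 = 26180.
Merge one congruence at a time:
  Start: x ≡ 2 (mod 17).
  Combine with x ≡ 3 (mod 4); new modulus lcm = 68.
    Write x = 2 + 17·t and substitute into x ≡ 3 (mod 4): 17·t ≡ 3 − 2 = 1 (mod 4).
    Reduce coefficients mod 4: 1·t ≡ 1 (mod 4).
    So t ≡ 1 (mod 4).
    Then x = 2 + 17·1 = 19, valid modulo lcm(17, 4) = 68: x ≡ 19 (mod 68).
  Combine with x ≡ 0 (mod 7); new modulus lcm = 476.
    Write x = 19 + 68·t and substitute into x ≡ 0 (mod 7): 68·t ≡ 0 − 19 = -19 (mod 7).
    Reduce coefficients mod 7: 5·t ≡ 2 (mod 7).
    The inverse of 5 mod 7 is 3 (since 5·3 = 15 = 2·7 + 1), so t ≡ 3·2 = 6 ≡ 6 (mod 7).
    Then x = 19 + 68·6 = 427, valid modulo lcm(68, 7) = 476: x ≡ 427 (mod 476).
  Combine with x ≡ 1 (mod 5); new modulus lcm = 2380.
    Write x = 427 + 476·t and substitute into x ≡ 1 (mod 5): 476·t ≡ 1 − 427 = -426 (mod 5).
    Reduce coefficients mod 5: 1·t ≡ 4 (mod 5).
    So t ≡ 4 (mod 5).
    Then x = 427 + 476·4 = 2331, valid modulo lcm(476, 5) = 2380: x ≡ 2331 (mod 2380).
  Combine with x ≡ 0 (mod 11); new modulus lcm = 26180.
    Write x = 2331 + 2380·t and substitute into x ≡ 0 (mod 11): 2380·t ≡ 0 − 2331 = -2331 (mod 11).
    Reduce coefficients mod 11: 4·t ≡ 1 (mod 11).
    The inverse of 4 mod 11 is 3 (since 4·3 = 12 = 1·11 + 1), so t ≡ 3·1 = 3 ≡ 3 (mod 11).
    Then x = 2331 + 2380·3 = 9471, valid modulo lcm(2380, 11) = 26180: x ≡ 9471 (mod 26180).
Verify against each original: 9471 mod 17 = 2, 9471 mod 4 = 3, 9471 mod 7 = 0, 9471 mod 5 = 1, 9471 mod 11 = 0.

x ≡ 9471 (mod 26180).


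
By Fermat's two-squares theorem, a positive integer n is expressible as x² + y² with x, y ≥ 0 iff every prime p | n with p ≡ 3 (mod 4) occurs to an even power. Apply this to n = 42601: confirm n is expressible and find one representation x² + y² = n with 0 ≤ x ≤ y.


Step 1: Factor n = 42601 = 13 · 29 · 113.
Step 2: Check the mod-4 condition on each prime factor: 13 ≡ 1 (mod 4), exponent 1; 29 ≡ 1 (mod 4), exponent 1; 113 ≡ 1 (mod 4), exponent 1.
All primes ≡ 3 (mod 4) appear to even exponent (or don't appear), so by the two-squares theorem n IS expressible as a sum of two squares.
Step 3: Build a representation. Here n = 13 · 29 · 113 is a product of primes ≡ 1 (mod 4). Each prime p ≡ 1 (mod 4) is itself a sum of two squares; find a² by testing p − a² for a perfect square:
  13: 13 − 1² = 12, 13 − 2² = 9 = 3² ⇒ 13 = 2² + 3².
  29: 29 − 1² = 28, 29 − 2² = 25 = 5² ⇒ 29 = 2² + 5².
  113: 113 − 1² = 112, 113 − 2² = 109, 113 − 3² = 104, 113 − 4² = 97, 113 − 5² = 88, 113 − 6² = 77, 113 − 7² = 64 = 8² ⇒ 113 = 7² + 8².
  Combine using the Brahmagupta–Fibonacci identity (a² + b²)(c² + d²) = (ac − bd)² + (ad + bc)² = (ac + bd)² + (ad − bc)²:
  13 · 29 = 377: from (2² + 3²)(2² + 5²), take (2·2 − 3·5, 2·5 + 3·2) = (4 − 15, 10 + 6) = (-11, 16); dropping signs (only squares matter) gives (11, 16); check 11² + 16² = 121 + 256 = 377 ✓.
  377 · 113 = 42601: from (11² + 16²)(7² + 8²), take (11·7 − 16·8, 11·8 + 16·7) = (77 − 128, 88 + 112) = (-51, 200); dropping signs (only squares matter) gives (51, 200); check 51² + 200² = 2601 + 40000 = 42601 ✓.
Step 4: Order so x ≤ y and verify: 51² + 200² = 2601 + 40000 = 42601 = n. ✓

n = 42601 = 51² + 200² (one valid representation with x ≤ y).


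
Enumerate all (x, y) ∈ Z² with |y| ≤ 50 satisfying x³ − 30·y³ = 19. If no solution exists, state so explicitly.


The equation is x³ - 30y³ = 19. For fixed y, x³ = 30·y³ + 19, so a solution requires the RHS to be a perfect cube.
Strategy: iterate y from -50 to 50, compute RHS = 30·y³ + 19, and check whether it is a (positive or negative) perfect cube.
Check small values of y:
  y = 0: RHS = 19 is not a perfect cube.
  y = 1: RHS = 49 is not a perfect cube.
  y = -1: RHS = -11 is not a perfect cube.
  y = 2: RHS = 259 is not a perfect cube.
  y = -2: RHS = -221 is not a perfect cube.
  y = 3: RHS = 829 is not a perfect cube.
  y = -3: RHS = -791 is not a perfect cube.
Continuing the search up to |y| = 50 finds no solutions either.
No (x, y) in the scanned range satisfies the equation.

No integer solutions with |y| ≤ 50.


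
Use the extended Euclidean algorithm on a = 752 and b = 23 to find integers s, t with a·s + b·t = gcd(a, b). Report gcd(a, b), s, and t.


Euclidean algorithm on (752, 23) — divide until remainder is 0:
  752 = 32 · 23 + 16
  23 = 1 · 16 + 7
  16 = 2 · 7 + 2
  7 = 3 · 2 + 1
  2 = 2 · 1 + 0
gcd(752, 23) = 1.
Track Bezout coefficients alongside the remainders: start with r₀ = 752 = a·1 + b·0 (s = 1, t = 0) and r₁ = 23 = a·0 + b·1 (s = 0, t = 1); each new remainder r_{k+1} = r_{k-1} − q_k·r_k inherits s_{k+1} = s_{k-1} − q_k·s_k, t_{k+1} = t_{k-1} − q_k·t_k, so r_k = a·s_k + b·t_k at every step:
  q = 32: r = 16, s = 1 − 32·0 = 1, t = 0 − 32·1 = -32  (check: 752·1 + 23·(-32) = 16)
  q = 1: r = 7, s = 0 − 1·1 = -1, t = 1 − 1·(-32) = 33  (check: 752·(-1) + 23·33 = 7)
  q = 2: r = 2, s = 1 − 2·(-1) = 3, t = -32 − 2·33 = -98  (check: 752·3 + 23·(-98) = 2)
  q = 3: r = 1, s = -1 − 3·3 = -10, t = 33 − 3·(-98) = 327  (check: 752·(-10) + 23·327 = 1)
The row with r = 1 (the gcd) gives the Bezout coefficients s = -10, t = 327.
Result: 752 · (-10) + 23 · (327) = 1.

gcd(752, 23) = 1; s = -10, t = 327 (check: 752·(-10) + 23·327 = 1).


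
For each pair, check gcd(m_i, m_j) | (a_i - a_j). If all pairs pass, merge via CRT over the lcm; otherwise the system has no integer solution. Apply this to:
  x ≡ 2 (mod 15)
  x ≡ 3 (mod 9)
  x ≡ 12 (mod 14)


Moduli 15, 9, 14 are not pairwise coprime, so CRT works modulo lcm(m_i) when all pairwise compatibility conditions hold.
Pairwise compatibility: gcd(m_i, m_j) must divide a_i - a_j for every pair.
Merge one congruence at a time:
  Start: x ≡ 2 (mod 15).
  Combine with x ≡ 3 (mod 9): gcd(15, 9) = 3, and 3 - 2 = 1 is NOT divisible by 3.
    ⇒ system is inconsistent (no integer solution).

No solution (the system is inconsistent).


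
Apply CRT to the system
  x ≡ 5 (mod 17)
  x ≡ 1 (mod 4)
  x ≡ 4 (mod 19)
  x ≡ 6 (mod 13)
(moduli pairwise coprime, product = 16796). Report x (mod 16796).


Product of moduli M = 17 · 4 · 19 · 13 = 16796.
Merge one congruence at a time:
  Start: x ≡ 5 (mod 17).
  Combine with x ≡ 1 (mod 4); new modulus lcm = 68.
    Write x = 5 + 17·t and substitute into x ≡ 1 (mod 4): 17·t ≡ 1 − 5 = -4 (mod 4).
    Reduce coefficients mod 4: 1·t ≡ 0 (mod 4).
    So t ≡ 0 (mod 4).
    Then x = 5 + 17·0 = 5, valid modulo lcm(17, 4) = 68: x ≡ 5 (mod 68).
  Combine with x ≡ 4 (mod 19); new modulus lcm = 1292.
    Write x = 5 + 68·t and substitute into x ≡ 4 (mod 19): 68·t ≡ 4 − 5 = -1 (mod 19).
    Reduce coefficients mod 19: 11·t ≡ 18 (mod 19).
    The inverse of 11 mod 19 is 7 (since 11·7 = 77 = 4·19 + 1), so t ≡ 7·18 = 126 ≡ 12 (mod 19).
    Then x = 5 + 68·12 = 821, valid modulo lcm(68, 19) = 1292: x ≡ 821 (mod 1292).
  Combine with x ≡ 6 (mod 13); new modulus lcm = 16796.
    Write x = 821 + 1292·t and substitute into x ≡ 6 (mod 13): 1292·t ≡ 6 − 821 = -815 (mod 13).
    Reduce coefficients mod 13: 5·t ≡ 4 (mod 13).
    The inverse of 5 mod 13 is 8 (since 5·8 = 40 = 3·13 + 1), so t ≡ 8·4 = 32 ≡ 6 (mod 13).
    Then x = 821 + 1292·6 = 8573, valid modulo lcm(1292, 13) = 16796: x ≡ 8573 (mod 16796).
Verify against each original: 8573 mod 17 = 5, 8573 mod 4 = 1, 8573 mod 19 = 4, 8573 mod 13 = 6.

x ≡ 8573 (mod 16796).


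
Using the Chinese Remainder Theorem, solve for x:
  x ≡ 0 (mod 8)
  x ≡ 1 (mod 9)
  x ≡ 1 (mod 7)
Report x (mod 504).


Moduli 8, 9, 7 are pairwise coprime; by CRT there is a unique solution modulo M = 8 · 9 · 7 = 504.
Solve pairwise, accumulating the modulus:
  Start with x ≡ 0 (mod 8).
  Combine with x ≡ 1 (mod 9): since gcd(8, 9) = 1, we get a unique residue mod 72.
    Write x = 0 + 8·t and substitute into x ≡ 1 (mod 9): 8·t ≡ 1 − 0 = 1 (mod 9).
    The inverse of 8 mod 9 is 8 (since 8·8 = 64 = 7·9 + 1), so t ≡ 8·1 = 8 ≡ 8 (mod 9).
    Then x = 0 + 8·8 = 64, valid modulo lcm(8, 9) = 72: x ≡ 64 (mod 72).
  Combine with x ≡ 1 (mod 7): since gcd(72, 7) = 1, we get a unique residue mod 504.
    Write x = 64 + 72·t and substitute into x ≡ 1 (mod 7): 72·t ≡ 1 − 64 = -63 (mod 7).
    Reduce coefficients mod 7: 2·t ≡ 0 (mod 7).
    The inverse of 2 mod 7 is 4 (since 2·4 = 8 = 1·7 + 1), so t ≡ 4·0 = 0 ≡ 0 (mod 7).
    Then x = 64 + 72·0 = 64, valid modulo lcm(72, 7) = 504: x ≡ 64 (mod 504).
Verify: 64 mod 8 = 0 ✓, 64 mod 9 = 1 ✓, 64 mod 7 = 1 ✓.

x ≡ 64 (mod 504).


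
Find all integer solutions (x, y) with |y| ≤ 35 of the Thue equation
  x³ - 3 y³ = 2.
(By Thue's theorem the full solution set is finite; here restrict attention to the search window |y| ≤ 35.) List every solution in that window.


The equation is x³ - 3y³ = 2. For fixed y, x³ = 3·y³ + 2, so a solution requires the RHS to be a perfect cube.
Strategy: iterate y from -35 to 35, compute RHS = 3·y³ + 2, and check whether it is a (positive or negative) perfect cube.
Check small values of y:
  y = 0: RHS = 2 is not a perfect cube.
  y = 1: RHS = 5 is not a perfect cube.
  y = -1: RHS = -1 = (-1)³ ⇒ x = -1 works.
  y = 2: RHS = 26 is not a perfect cube.
  y = -2: RHS = -22 is not a perfect cube.
  y = 3: RHS = 83 is not a perfect cube.
  y = -3: RHS = -79 is not a perfect cube.
Continuing the search up to |y| = 35 finds no further solutions beyond those listed.
Collected solutions: (-1, -1).

Solutions (with |y| ≤ 35): (-1, -1).


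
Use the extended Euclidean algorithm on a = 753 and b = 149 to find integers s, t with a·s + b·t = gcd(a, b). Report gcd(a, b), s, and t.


Euclidean algorithm on (753, 149) — divide until remainder is 0:
  753 = 5 · 149 + 8
  149 = 18 · 8 + 5
  8 = 1 · 5 + 3
  5 = 1 · 3 + 2
  3 = 1 · 2 + 1
  2 = 2 · 1 + 0
gcd(753, 149) = 1.
Track Bezout coefficients alongside the remainders: start with r₀ = 753 = a·1 + b·0 (s = 1, t = 0) and r₁ = 149 = a·0 + b·1 (s = 0, t = 1); each new remainder r_{k+1} = r_{k-1} − q_k·r_k inherits s_{k+1} = s_{k-1} − q_k·s_k, t_{k+1} = t_{k-1} − q_k·t_k, so r_k = a·s_k + b·t_k at every step:
  q = 5: r = 8, s = 1 − 5·0 = 1, t = 0 − 5·1 = -5  (check: 753·1 + 149·(-5) = 8)
  q = 18: r = 5, s = 0 − 18·1 = -18, t = 1 − 18·(-5) = 91  (check: 753·(-18) + 149·91 = 5)
  q = 1: r = 3, s = 1 − 1·(-18) = 19, t = -5 − 1·91 = -96  (check: 753·19 + 149·(-96) = 3)
  q = 1: r = 2, s = -18 − 1·19 = -37, t = 91 − 1·(-96) = 187  (check: 753·(-37) + 149·187 = 2)
  q = 1: r = 1, s = 19 − 1·(-37) = 56, t = -96 − 1·187 = -283  (check: 753·56 + 149·(-283) = 1)
The row with r = 1 (the gcd) gives the Bezout coefficients s = 56, t = -283.
Result: 753 · (56) + 149 · (-283) = 1.

gcd(753, 149) = 1; s = 56, t = -283 (check: 753·56 + 149·(-283) = 1).


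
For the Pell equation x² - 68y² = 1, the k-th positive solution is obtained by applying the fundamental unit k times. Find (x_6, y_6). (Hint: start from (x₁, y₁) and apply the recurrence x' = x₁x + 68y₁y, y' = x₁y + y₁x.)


Step 1: Find the fundamental solution (x₁, y₁) of x² - 68y² = 1.
  Expand √68 as a continued fraction. a₀ = ⌊√68⌋ = 8; iterate m_{k+1} = d_k·a_k − m_k, d_{k+1} = (68 − m_{k+1}²)/d_k, a_{k+1} = ⌊(a₀ + m_{k+1})/d_{k+1}⌋ (starting m₀ = 0, d₀ = 1), with convergents p_k = a_k·p_{k-1} + p_{k-2}, q_k = a_k·q_{k-1} + q_{k-2} (p₋₁ = 1, q₋₁ = 0):
  k = 0: a₀ = 8; p₀/q₀ = 8/1; p₀² − 68·q₀² = 64 − 68 = -4.
  k = 1: m = 8, d = 4, a = ⌊(8 + 8)/4⌋ = 4; p/q = (4·8 + 1)/(4·1 + 0) = 33/4; p² − 68·q² = 1089 − 1088 = 1.
  The first convergent with p² − 68·q² = 1 gives the fundamental solution (x₁, y₁) = (33, 4).
Step 2: Apply the recurrence (x_{n+1}, y_{n+1}) = (x₁x_n + 68y₁y_n, x₁y_n + y₁x_n) repeatedly.
  From (x_1, y_1) = (33, 4): x_2 = 33·33 + 68·4·4 = 2177; y_2 = 33·4 + 4·33 = 264.
  From (x_2, y_2) = (2177, 264): x_3 = 33·2177 + 68·4·264 = 143649; y_3 = 33·264 + 4·2177 = 17420.
  From (x_3, y_3) = (143649, 17420): x_4 = 33·143649 + 68·4·17420 = 9478657; y_4 = 33·17420 + 4·143649 = 1149456.
  From (x_4, y_4) = (9478657, 1149456): x_5 = 33·9478657 + 68·4·1149456 = 625447713; y_5 = 33·1149456 + 4·9478657 = 75846676.
  From (x_5, y_5) = (625447713, 75846676): x_6 = 33·625447713 + 68·4·75846676 = 41270070401; y_6 = 33·75846676 + 4·625447713 = 5004731160.
Step 3: Verify x_6² - 68·y_6² = 1703218710903496300801 - 1703218710903496300800 = 1 (should be 1). ✓

(x_1, y_1) = (33, 4); (x_6, y_6) = (41270070401, 5004731160).


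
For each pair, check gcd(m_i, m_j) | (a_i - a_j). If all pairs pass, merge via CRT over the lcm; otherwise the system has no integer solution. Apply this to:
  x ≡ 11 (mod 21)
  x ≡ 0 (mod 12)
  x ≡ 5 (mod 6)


Moduli 21, 12, 6 are not pairwise coprime, so CRT works modulo lcm(m_i) when all pairwise compatibility conditions hold.
Pairwise compatibility: gcd(m_i, m_j) must divide a_i - a_j for every pair.
Merge one congruence at a time:
  Start: x ≡ 11 (mod 21).
  Combine with x ≡ 0 (mod 12): gcd(21, 12) = 3, and 0 - 11 = -11 is NOT divisible by 3.
    ⇒ system is inconsistent (no integer solution).

No solution (the system is inconsistent).


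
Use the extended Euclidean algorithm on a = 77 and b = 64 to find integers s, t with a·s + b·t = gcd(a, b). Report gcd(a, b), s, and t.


Euclidean algorithm on (77, 64) — divide until remainder is 0:
  77 = 1 · 64 + 13
  64 = 4 · 13 + 12
  13 = 1 · 12 + 1
  12 = 12 · 1 + 0
gcd(77, 64) = 1.
Track Bezout coefficients alongside the remainders: start with r₀ = 77 = a·1 + b·0 (s = 1, t = 0) and r₁ = 64 = a·0 + b·1 (s = 0, t = 1); each new remainder r_{k+1} = r_{k-1} − q_k·r_k inherits s_{k+1} = s_{k-1} − q_k·s_k, t_{k+1} = t_{k-1} − q_k·t_k, so r_k = a·s_k + b·t_k at every step:
  q = 1: r = 13, s = 1 − 1·0 = 1, t = 0 − 1·1 = -1  (check: 77·1 + 64·(-1) = 13)
  q = 4: r = 12, s = 0 − 4·1 = -4, t = 1 − 4·(-1) = 5  (check: 77·(-4) + 64·5 = 12)
  q = 1: r = 1, s = 1 − 1·(-4) = 5, t = -1 − 1·5 = -6  (check: 77·5 + 64·(-6) = 1)
The row with r = 1 (the gcd) gives the Bezout coefficients s = 5, t = -6.
Result: 77 · (5) + 64 · (-6) = 1.

gcd(77, 64) = 1; s = 5, t = -6 (check: 77·5 + 64·(-6) = 1).


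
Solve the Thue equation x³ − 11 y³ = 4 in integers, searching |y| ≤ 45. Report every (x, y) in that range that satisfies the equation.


The equation is x³ - 11y³ = 4. For fixed y, x³ = 11·y³ + 4, so a solution requires the RHS to be a perfect cube.
Strategy: iterate y from -45 to 45, compute RHS = 11·y³ + 4, and check whether it is a (positive or negative) perfect cube.
Check small values of y:
  y = 0: RHS = 4 is not a perfect cube.
  y = 1: RHS = 15 is not a perfect cube.
  y = -1: RHS = -7 is not a perfect cube.
  y = 2: RHS = 92 is not a perfect cube.
  y = -2: RHS = -84 is not a perfect cube.
  y = 3: RHS = 301 is not a perfect cube.
  y = -3: RHS = -293 is not a perfect cube.
Continuing the search up to |y| = 45 finds no solutions either.
No (x, y) in the scanned range satisfies the equation.

No integer solutions with |y| ≤ 45.


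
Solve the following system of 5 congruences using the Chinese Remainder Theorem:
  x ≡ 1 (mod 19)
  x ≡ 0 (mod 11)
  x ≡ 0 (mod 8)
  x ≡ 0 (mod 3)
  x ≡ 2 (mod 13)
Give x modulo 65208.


Product of moduli M = 19 · 11 · 8 · 3 · 13 = 65208.
Merge one congruence at a time:
  Start: x ≡ 1 (mod 19).
  Combine with x ≡ 0 (mod 11); new modulus lcm = 209.
    Write x = 1 + 19·t and substitute into x ≡ 0 (mod 11): 19·t ≡ 0 − 1 = -1 (mod 11).
    Reduce coefficients mod 11: 8·t ≡ 10 (mod 11).
    The inverse of 8 mod 11 is 7 (since 8·7 = 56 = 5·11 + 1), so t ≡ 7·10 = 70 ≡ 4 (mod 11).
    Then x = 1 + 19·4 = 77, valid modulo lcm(19, 11) = 209: x ≡ 77 (mod 209).
  Combine with x ≡ 0 (mod 8); new modulus lcm = 1672.
    Write x = 77 + 209·t and substitute into x ≡ 0 (mod 8): 209·t ≡ 0 − 77 = -77 (mod 8).
    Reduce coefficients mod 8: 1·t ≡ 3 (mod 8).
    So t ≡ 3 (mod 8).
    Then x = 77 + 209·3 = 704, valid modulo lcm(209, 8) = 1672: x ≡ 704 (mod 1672).
  Combine with x ≡ 0 (mod 3); new modulus lcm = 5016.
    Write x = 704 + 1672·t and substitute into x ≡ 0 (mod 3): 1672·t ≡ 0 − 704 = -704 (mod 3).
    Reduce coefficients mod 3: 1·t ≡ 1 (mod 3).
    So t ≡ 1 (mod 3).
    Then x = 704 + 1672·1 = 2376, valid modulo lcm(1672, 3) = 5016: x ≡ 2376 (mod 5016).
  Combine with x ≡ 2 (mod 13); new modulus lcm = 65208.
    Write x = 2376 + 5016·t and substitute into x ≡ 2 (mod 13): 5016·t ≡ 2 − 2376 = -2374 (mod 13).
    Reduce coefficients mod 13: 11·t ≡ 5 (mod 13).
    The inverse of 11 mod 13 is 6 (since 11·6 = 66 = 5·13 + 1), so t ≡ 6·5 = 30 ≡ 4 (mod 13).
    Then x = 2376 + 5016·4 = 22440, valid modulo lcm(5016, 13) = 65208: x ≡ 22440 (mod 65208).
Verify against each original: 22440 mod 19 = 1, 22440 mod 11 = 0, 22440 mod 8 = 0, 22440 mod 3 = 0, 22440 mod 13 = 2.

x ≡ 22440 (mod 65208).
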